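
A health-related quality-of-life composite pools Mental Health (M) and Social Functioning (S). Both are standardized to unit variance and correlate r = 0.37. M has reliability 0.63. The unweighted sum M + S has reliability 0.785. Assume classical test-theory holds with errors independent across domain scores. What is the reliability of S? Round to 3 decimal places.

0.781

Var(M+S) = 2 + 2·0.37 = 2.740.
True-score variance = ρ_M + ρ_S + 2·0.37, so 0.785 = (0.63 + ρ_S + 0.74) / 2.740.
ρ_S = 0.785·2.740 − 0.63 − 0.74 = 0.781.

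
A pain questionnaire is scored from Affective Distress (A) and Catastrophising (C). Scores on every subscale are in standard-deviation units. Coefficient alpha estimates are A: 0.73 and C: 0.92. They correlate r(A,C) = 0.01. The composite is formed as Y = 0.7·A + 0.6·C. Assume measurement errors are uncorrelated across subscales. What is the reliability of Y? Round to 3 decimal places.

0.812

Var(Y) = 0.7² + 0.6² + 2·[0.42·0.01] = 0.85 + 0.0084 = 0.8584.
With uncorrelated errors the cross-covariances are all true-score covariance, so they carry over unchanged; only the diagonal terms shrink to ρᵢσᵢ².
True-score variance = [0.7²·0.73 + 0.6²·0.92] + 0.0084 = 0.6889 + 0.0084 = 0.6973.
Reliability = 0.6973 / 0.8584 = 0.812.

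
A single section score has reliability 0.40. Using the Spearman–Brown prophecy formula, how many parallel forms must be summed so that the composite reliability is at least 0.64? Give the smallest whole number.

3

k ≥ ρ*(1−ρ₁)/(ρ₁(1−ρ*)) = 0.64·0.60 / (0.40·0.36) = 2.667.
Smallest integer k = 3.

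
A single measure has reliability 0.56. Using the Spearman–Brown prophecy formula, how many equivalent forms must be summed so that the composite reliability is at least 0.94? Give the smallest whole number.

k ≥ ρ*(1−ρ₁)/(ρ₁(1−ρ*)) = 0.94·0.44 / (0.56·0.06) = 12.310.
Smallest integer k = 13.

13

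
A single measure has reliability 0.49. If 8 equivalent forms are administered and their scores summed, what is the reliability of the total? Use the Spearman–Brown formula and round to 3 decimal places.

ρ_k = kρ / (1 + (k−1)ρ) = 8·0.49 / (1 + 7·0.49) = 3.920 / 4.430 = 0.885.

0.885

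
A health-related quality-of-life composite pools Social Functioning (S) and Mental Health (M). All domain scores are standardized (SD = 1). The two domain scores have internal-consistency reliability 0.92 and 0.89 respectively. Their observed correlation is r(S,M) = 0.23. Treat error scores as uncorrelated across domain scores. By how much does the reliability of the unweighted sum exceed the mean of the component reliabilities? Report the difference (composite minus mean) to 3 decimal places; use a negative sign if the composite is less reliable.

Var(sum) = 2 + 0.46 = 2.46; true-score variance = 1.81 + 0.46 = 2.27; composite reliability = 0.9228.
Mean component reliability = 0.9050.
Difference = 0.9228 − 0.9050 = 0.018.

0.018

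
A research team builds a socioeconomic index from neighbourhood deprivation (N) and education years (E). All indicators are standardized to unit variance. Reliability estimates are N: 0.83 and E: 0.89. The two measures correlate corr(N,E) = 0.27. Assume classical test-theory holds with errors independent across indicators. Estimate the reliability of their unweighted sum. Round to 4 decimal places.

Var(N+E) = 2 + 2·[0.27] = 2 + 0.54 = 2.54.
With uncorrelated errors the cross-covariances are all true-score covariance, so they carry over unchanged; only the diagonal terms shrink to ρᵢσᵢ².
True-score variance = [0.83 + 0.89] + 0.54 = 1.72 + 0.54 = 2.26.
Reliability = 2.26 / 2.54 = 0.8898.

0.8898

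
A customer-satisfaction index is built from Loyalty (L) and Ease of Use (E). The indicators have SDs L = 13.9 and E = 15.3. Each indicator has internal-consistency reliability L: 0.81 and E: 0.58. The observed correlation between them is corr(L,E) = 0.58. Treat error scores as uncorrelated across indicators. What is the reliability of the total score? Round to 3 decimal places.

Var(L+E) = 13.9² + 15.3² + 2·[13.9·15.3·0.58] = 427.3 + 246.697 = 673.997.
With uncorrelated errors the cross-covariances are all true-score covariance, so they carry over unchanged; only the diagonal terms shrink to ρᵢσᵢ².
True-score variance = [13.9²·0.81 + 15.3²·0.58] + 246.697 = 292.272 + 246.697 = 538.969.
Reliability = 538.969 / 673.997 = 0.800.

0.800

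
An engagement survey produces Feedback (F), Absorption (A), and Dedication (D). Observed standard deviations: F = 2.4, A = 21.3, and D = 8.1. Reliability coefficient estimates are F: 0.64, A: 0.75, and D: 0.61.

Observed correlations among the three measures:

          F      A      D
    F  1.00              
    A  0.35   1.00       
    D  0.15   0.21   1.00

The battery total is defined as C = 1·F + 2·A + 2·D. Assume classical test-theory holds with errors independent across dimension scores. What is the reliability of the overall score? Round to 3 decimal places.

0.773

Var(C) = 2.4² + 2²·21.3² + 2²·8.1² + 2·[2·2.4·21.3·0.35 + 2·2.4·8.1·0.15 + 4·21.3·8.1·0.21] = 2082.96 + 373.082 = 2456.04.
Under uncorrelated errors the observed covariances equal the true-score covariances, so only the own-variance terms attenuate.
True-score variance = [2.4²·0.64 + 2²·21.3²·0.75 + 2²·8.1²·0.61] + 373.082 = 1524.84 + 373.082 = 1897.93.
Reliability = 1897.93 / 2456.04 = 0.773.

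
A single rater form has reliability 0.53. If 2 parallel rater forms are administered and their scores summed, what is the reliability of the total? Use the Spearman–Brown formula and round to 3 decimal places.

ρ_k = kρ / (1 + (k−1)ρ) = 2·0.53 / (1 + 1·0.53) = 1.060 / 1.530 = 0.693.

0.693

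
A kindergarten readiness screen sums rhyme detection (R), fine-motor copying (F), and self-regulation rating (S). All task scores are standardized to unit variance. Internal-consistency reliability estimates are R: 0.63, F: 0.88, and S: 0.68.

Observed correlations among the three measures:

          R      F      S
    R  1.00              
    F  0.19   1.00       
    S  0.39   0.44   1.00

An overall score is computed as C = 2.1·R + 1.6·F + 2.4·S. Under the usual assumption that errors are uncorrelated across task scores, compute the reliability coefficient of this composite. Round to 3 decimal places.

Var(C) = 2.1² + 1.6² + 2.4² + 2·[3.36·0.19 + 5.04·0.39 + 3.84·0.44] = 12.73 + 8.5872 = 21.3172.
With uncorrelated errors the cross-covariances are all true-score covariance, so they carry over unchanged; only the diagonal terms shrink to ρᵢσᵢ².
True-score variance = [2.1²·0.63 + 1.6²·0.88 + 2.4²·0.68] + 8.5872 = 8.9479 + 8.5872 = 17.5351.
Reliability = 17.5351 / 21.3172 = 0.823.

0.823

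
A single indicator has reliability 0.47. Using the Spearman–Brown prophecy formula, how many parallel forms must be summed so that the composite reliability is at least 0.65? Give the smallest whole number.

3

k ≥ ρ*(1−ρ₁)/(ρ₁(1−ρ*)) = 0.65·0.53 / (0.47·0.35) = 2.094.
Smallest integer k = 3.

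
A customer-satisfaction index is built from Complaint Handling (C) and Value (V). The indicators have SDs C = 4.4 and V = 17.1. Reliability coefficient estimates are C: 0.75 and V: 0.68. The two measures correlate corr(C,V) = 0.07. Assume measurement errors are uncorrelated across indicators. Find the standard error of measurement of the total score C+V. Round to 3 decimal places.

9.920

Var(total) = 311.77 + 10.5336 = 322.304.
True-score variance = 213.359 + 10.5336 = 223.892, so reliability = 0.6947.
Error variance = 322.304 − 223.892 = 98.4112; SEM = √98.4112 = 9.920.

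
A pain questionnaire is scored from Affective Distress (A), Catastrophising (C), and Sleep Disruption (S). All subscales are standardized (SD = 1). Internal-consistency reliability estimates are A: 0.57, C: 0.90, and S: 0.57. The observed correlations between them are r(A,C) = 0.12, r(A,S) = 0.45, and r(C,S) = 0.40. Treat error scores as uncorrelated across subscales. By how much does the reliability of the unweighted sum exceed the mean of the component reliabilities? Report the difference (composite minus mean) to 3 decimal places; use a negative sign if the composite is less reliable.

Var(sum) = 3 + 1.94 = 4.94; true-score variance = 2.04 + 1.94 = 3.98; composite reliability = 0.8057.
Mean component reliability = 0.6800.
Difference = 0.8057 − 0.6800 = 0.126.

0.126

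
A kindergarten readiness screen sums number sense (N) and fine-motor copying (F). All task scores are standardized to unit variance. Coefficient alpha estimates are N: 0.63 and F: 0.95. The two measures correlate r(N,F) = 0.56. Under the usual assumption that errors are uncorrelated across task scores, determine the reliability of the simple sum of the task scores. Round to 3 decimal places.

Var(N+F) = 2 + 2·[0.56] = 2 + 1.12 = 3.12.
Under uncorrelated errors the observed covariances equal the true-score covariances, so only the own-variance terms attenuate.
True-score variance = [0.63 + 0.95] + 1.12 = 1.58 + 1.12 = 2.7.
Reliability = 2.7 / 3.12 = 0.865.

0.865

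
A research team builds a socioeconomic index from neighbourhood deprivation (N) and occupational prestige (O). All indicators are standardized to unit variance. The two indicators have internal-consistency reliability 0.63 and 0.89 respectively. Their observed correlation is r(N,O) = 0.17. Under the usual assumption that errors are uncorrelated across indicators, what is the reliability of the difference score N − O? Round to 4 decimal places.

0.7108

Var(N−O) = 1 + 1 − 2·0.17 = 2 − 0.34 = 1.66.
Because errors are independent across components, Cov(Tᵢ,Tⱼ) = Cov(Xᵢ,Xⱼ); the off-diagonal part of the true-score variance is the same as above.
True-score variance = [0.63 + 0.89] − 0.34 = 1.52 − 0.34 = 1.18.
Reliability = 1.18 / 1.66 = 0.7108.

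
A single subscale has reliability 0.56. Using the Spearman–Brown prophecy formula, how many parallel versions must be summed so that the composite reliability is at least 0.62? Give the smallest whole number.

2

k ≥ ρ*(1−ρ₁)/(ρ₁(1−ρ*)) = 0.62·0.44 / (0.56·0.38) = 1.282.
Smallest integer k = 2.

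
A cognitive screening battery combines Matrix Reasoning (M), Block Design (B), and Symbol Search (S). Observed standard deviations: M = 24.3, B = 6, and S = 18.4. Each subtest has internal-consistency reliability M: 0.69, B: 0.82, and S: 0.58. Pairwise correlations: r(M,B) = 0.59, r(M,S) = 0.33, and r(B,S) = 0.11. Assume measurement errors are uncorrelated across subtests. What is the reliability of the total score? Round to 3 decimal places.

0.772

Var(M+B+S) = 24.3² + 6² + 18.4² + 2·[24.3·6·0.59 + 24.3·18.4·0.33 + 6·18.4·0.11] = 965.05 + 491.431 = 1456.48.
Under uncorrelated errors the observed covariances equal the true-score covariances, so only the own-variance terms attenuate.
True-score variance = [24.3²·0.69 + 6²·0.82 + 18.4²·0.58] + 491.431 = 633.323 + 491.431 = 1124.75.
Reliability = 1124.75 / 1456.48 = 0.772.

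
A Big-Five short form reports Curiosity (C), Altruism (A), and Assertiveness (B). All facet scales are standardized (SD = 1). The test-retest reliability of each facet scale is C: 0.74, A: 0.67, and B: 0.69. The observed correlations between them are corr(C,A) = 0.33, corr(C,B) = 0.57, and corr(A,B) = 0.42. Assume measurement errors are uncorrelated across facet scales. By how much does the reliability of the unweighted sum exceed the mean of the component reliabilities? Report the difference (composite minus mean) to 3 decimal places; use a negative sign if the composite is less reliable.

Var(sum) = 3 + 2.64 = 5.64; true-score variance = 2.1 + 2.64 = 4.74; composite reliability = 0.8404.
Mean component reliability = 0.7000.
Difference = 0.8404 − 0.7000 = 0.140.

0.140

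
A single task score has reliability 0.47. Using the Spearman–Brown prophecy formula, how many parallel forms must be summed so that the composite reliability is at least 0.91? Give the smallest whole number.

k ≥ ρ*(1−ρ₁)/(ρ₁(1−ρ*)) = 0.91·0.53 / (0.47·0.09) = 11.402.
Smallest integer k = 12.

12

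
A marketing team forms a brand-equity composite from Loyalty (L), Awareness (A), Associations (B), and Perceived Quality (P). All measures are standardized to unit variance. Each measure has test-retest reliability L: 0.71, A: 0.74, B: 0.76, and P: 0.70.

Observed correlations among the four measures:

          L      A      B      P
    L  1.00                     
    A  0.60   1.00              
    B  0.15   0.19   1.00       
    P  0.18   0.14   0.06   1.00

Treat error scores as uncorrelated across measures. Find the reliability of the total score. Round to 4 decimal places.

Var(L+A+B+P) = 4 + 2·[0.60 + 0.15 + 0.18 + 0.19 + 0.14 + 0.06] = 4 + 2.64 = 6.64.
Under uncorrelated errors the observed covariances equal the true-score covariances, so only the own-variance terms attenuate.
True-score variance = [0.71 + 0.74 + 0.76 + 0.70] + 2.64 = 2.91 + 2.64 = 5.55.
Reliability = 5.55 / 6.64 = 0.8358.

0.8358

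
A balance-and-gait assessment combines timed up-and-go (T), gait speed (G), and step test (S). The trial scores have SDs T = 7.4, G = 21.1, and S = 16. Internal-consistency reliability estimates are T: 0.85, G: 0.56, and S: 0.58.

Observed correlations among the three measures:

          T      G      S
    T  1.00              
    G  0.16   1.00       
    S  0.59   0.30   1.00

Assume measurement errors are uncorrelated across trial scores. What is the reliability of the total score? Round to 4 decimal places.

Var(T+G+S) = 7.4² + 21.1² + 16² + 2·[7.4·21.1·0.16 + 7.4·16·0.59 + 21.1·16·0.30] = 755.97 + 392.237 = 1148.21.
Because errors are independent across components, Cov(Tᵢ,Tⱼ) = Cov(Xᵢ,Xⱼ); the off-diagonal part of the true-score variance is the same as above.
True-score variance = [7.4²·0.85 + 21.1²·0.56 + 16²·0.58] + 392.237 = 444.344 + 392.237 = 836.58.
Reliability = 836.58 / 1148.21 = 0.7286.

0.7286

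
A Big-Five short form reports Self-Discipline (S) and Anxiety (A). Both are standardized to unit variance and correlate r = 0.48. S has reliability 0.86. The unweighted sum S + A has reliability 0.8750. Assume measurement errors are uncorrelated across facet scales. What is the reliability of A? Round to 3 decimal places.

0.770

Var(S+A) = 2 + 2·0.48 = 2.960.
True-score variance = ρ_S + ρ_A + 2·0.48, so 0.8750 = (0.86 + ρ_A + 0.96) / 2.960.
ρ_A = 0.8750·2.960 − 0.86 − 0.96 = 0.770.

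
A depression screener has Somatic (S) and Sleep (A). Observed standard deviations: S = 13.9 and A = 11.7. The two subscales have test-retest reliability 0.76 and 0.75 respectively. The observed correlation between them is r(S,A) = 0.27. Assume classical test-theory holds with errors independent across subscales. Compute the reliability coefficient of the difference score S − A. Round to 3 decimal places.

Var(S−A) = 13.9² + 11.7² − 2·13.9·11.7·0.27 = 330.1 − 87.8202 = 242.28.
Under uncorrelated errors the observed covariances equal the true-score covariances, so only the own-variance terms attenuate.
True-score variance = [13.9²·0.76 + 11.7²·0.75] − 87.8202 = 249.507 − 87.8202 = 161.687.
Reliability = 161.687 / 242.28 = 0.667.

0.667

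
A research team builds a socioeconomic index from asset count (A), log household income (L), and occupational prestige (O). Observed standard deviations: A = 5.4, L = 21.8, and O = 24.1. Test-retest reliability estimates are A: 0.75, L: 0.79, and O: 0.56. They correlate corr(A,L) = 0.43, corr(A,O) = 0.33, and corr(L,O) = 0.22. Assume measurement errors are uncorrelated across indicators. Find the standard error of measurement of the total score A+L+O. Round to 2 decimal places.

Var(total) = 1085.21 + 418.299 = 1503.51.
True-score variance = 722.563 + 418.299 = 1140.86, so reliability = 0.7588.
Error variance = 1503.51 − 1140.86 = 362.647; SEM = √362.647 = 19.04.

19.04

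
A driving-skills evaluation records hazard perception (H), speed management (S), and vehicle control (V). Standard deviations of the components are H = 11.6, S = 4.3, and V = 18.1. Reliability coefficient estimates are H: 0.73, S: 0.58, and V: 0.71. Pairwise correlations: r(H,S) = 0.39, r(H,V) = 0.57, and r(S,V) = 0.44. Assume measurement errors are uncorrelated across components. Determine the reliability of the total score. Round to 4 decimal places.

0.8319

Var(H+S+V) = 11.6² + 4.3² + 18.1² + 2·[11.6·4.3·0.39 + 11.6·18.1·0.57 + 4.3·18.1·0.44] = 480.66 + 346.751 = 827.411.
Because errors are independent across components, Cov(Tᵢ,Tⱼ) = Cov(Xᵢ,Xⱼ); the off-diagonal part of the true-score variance is the same as above.
True-score variance = [11.6²·0.73 + 4.3²·0.58 + 18.1²·0.71] + 346.751 = 341.556 + 346.751 = 688.307.
Reliability = 688.307 / 827.411 = 0.8319.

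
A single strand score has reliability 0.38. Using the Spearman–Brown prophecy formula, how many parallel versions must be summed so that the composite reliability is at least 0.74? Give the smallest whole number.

5

k ≥ ρ*(1−ρ₁)/(ρ₁(1−ρ*)) = 0.74·0.62 / (0.38·0.26) = 4.644.
Smallest integer k = 5.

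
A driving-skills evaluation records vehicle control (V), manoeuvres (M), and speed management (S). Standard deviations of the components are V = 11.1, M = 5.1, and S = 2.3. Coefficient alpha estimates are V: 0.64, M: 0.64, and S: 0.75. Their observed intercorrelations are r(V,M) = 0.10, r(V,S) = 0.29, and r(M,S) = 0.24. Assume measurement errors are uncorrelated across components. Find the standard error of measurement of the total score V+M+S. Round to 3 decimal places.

7.419

Var(total) = 154.51 + 31.7598 = 186.27.
True-score variance = 99.4683 + 31.7598 = 131.228, so reliability = 0.7045.
Error variance = 186.27 − 131.228 = 55.0417; SEM = √55.0417 = 7.419.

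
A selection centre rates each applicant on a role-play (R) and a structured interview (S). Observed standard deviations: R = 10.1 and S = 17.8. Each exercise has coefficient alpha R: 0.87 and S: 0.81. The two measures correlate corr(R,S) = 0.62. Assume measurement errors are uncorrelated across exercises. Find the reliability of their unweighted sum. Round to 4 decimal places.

Var(R+S) = 10.1² + 17.8² + 2·[10.1·17.8·0.62] = 418.85 + 222.927 = 641.777.
Because errors are independent across components, Cov(Tᵢ,Tⱼ) = Cov(Xᵢ,Xⱼ); the off-diagonal part of the true-score variance is the same as above.
True-score variance = [10.1²·0.87 + 17.8²·0.81] + 222.927 = 345.389 + 222.927 = 568.316.
Reliability = 568.316 / 641.777 = 0.8855.

0.8855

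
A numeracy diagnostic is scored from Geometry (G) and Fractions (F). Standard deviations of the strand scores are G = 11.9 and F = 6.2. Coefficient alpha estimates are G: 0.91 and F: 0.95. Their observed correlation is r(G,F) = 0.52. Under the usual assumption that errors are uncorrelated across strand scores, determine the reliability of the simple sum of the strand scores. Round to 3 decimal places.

0.943

Var(G+F) = 11.9² + 6.2² + 2·[11.9·6.2·0.52] = 180.05 + 76.7312 = 256.781.
Because errors are independent across components, Cov(Tᵢ,Tⱼ) = Cov(Xᵢ,Xⱼ); the off-diagonal part of the true-score variance is the same as above.
True-score variance = [11.9²·0.91 + 6.2²·0.95] + 76.7312 = 165.383 + 76.7312 = 242.114.
Reliability = 242.114 / 256.781 = 0.943.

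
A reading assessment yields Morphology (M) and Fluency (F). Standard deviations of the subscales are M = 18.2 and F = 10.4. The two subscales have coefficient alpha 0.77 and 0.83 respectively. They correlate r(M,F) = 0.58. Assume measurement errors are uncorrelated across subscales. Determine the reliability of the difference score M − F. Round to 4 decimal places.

0.5698

Var(M−F) = 18.2² + 10.4² − 2·18.2·10.4·0.58 = 439.4 − 219.565 = 219.835.
Because errors are independent across components, Cov(Tᵢ,Tⱼ) = Cov(Xᵢ,Xⱼ); the off-diagonal part of the true-score variance is the same as above.
True-score variance = [18.2²·0.77 + 10.4²·0.83] − 219.565 = 344.828 − 219.565 = 125.263.
Reliability = 125.263 / 219.835 = 0.5698.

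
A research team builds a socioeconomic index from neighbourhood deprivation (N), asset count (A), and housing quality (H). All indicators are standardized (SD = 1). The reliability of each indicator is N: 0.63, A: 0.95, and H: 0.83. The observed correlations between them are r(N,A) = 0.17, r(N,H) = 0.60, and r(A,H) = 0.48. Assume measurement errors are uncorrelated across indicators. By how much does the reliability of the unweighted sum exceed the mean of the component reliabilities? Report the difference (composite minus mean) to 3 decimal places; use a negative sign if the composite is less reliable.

0.089

Var(sum) = 3 + 2.5 = 5.5; true-score variance = 2.41 + 2.5 = 4.91; composite reliability = 0.8927.
Mean component reliability = 0.8033.
Difference = 0.8927 − 0.8033 = 0.089.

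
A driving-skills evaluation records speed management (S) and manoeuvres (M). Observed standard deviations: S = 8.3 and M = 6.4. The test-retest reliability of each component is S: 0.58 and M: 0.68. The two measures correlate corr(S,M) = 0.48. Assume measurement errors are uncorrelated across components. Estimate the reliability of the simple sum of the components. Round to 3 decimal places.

0.739

Var(S+M) = 8.3² + 6.4² + 2·[8.3·6.4·0.48] = 109.85 + 50.9952 = 160.845.
With uncorrelated errors the cross-covariances are all true-score covariance, so they carry over unchanged; only the diagonal terms shrink to ρᵢσᵢ².
True-score variance = [8.3²·0.58 + 6.4²·0.68] + 50.9952 = 67.809 + 50.9952 = 118.804.
Reliability = 118.804 / 160.845 = 0.739.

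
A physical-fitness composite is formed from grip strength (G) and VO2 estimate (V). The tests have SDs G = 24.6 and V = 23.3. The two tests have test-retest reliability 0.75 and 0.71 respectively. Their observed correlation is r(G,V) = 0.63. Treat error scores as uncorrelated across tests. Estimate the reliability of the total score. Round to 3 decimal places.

0.835

Var(G+V) = 24.6² + 23.3² + 2·[24.6·23.3·0.63] = 1148.05 + 722.207 = 1870.26.
With uncorrelated errors the cross-covariances are all true-score covariance, so they carry over unchanged; only the diagonal terms shrink to ρᵢσᵢ².
True-score variance = [24.6²·0.75 + 23.3²·0.71] + 722.207 = 839.322 + 722.207 = 1561.53.
Reliability = 1561.53 / 1870.26 = 0.835.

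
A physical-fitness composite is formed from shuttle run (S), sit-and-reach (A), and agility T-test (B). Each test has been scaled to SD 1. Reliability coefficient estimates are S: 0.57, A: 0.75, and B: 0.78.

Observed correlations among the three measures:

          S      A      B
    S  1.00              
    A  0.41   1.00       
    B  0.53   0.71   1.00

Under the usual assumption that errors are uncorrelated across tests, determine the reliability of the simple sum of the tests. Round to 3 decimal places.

0.857

Var(S+A+B) = 3 + 2·[0.41 + 0.53 + 0.71] = 3 + 3.3 = 6.3.
Under uncorrelated errors the observed covariances equal the true-score covariances, so only the own-variance terms attenuate.
True-score variance = [0.57 + 0.75 + 0.78] + 3.3 = 2.1 + 3.3 = 5.4.
Reliability = 5.4 / 6.3 = 0.857.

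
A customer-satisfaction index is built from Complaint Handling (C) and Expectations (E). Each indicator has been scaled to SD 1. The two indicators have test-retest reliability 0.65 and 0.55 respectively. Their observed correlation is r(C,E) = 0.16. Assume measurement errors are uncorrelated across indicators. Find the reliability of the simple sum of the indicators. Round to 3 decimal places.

0.655

Var(C+E) = 2 + 2·[0.16] = 2 + 0.32 = 2.32.
With uncorrelated errors the cross-covariances are all true-score covariance, so they carry over unchanged; only the diagonal terms shrink to ρᵢσᵢ².
True-score variance = [0.65 + 0.55] + 0.32 = 1.2 + 0.32 = 1.52.
Reliability = 1.52 / 2.32 = 0.655.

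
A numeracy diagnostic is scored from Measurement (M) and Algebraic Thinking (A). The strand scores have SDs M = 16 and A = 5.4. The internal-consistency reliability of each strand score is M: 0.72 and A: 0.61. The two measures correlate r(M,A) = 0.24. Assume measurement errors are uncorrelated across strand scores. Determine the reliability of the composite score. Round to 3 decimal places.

0.746

Var(M+A) = 16² + 5.4² + 2·[16·5.4·0.24] = 285.16 + 41.472 = 326.632.
Under uncorrelated errors the observed covariances equal the true-score covariances, so only the own-variance terms attenuate.
True-score variance = [16²·0.72 + 5.4²·0.61] + 41.472 = 202.108 + 41.472 = 243.58.
Reliability = 243.58 / 326.632 = 0.746.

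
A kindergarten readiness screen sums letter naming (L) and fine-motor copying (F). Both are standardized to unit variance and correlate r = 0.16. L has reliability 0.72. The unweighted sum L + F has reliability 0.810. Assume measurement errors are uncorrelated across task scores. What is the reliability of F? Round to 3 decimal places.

0.839

Var(L+F) = 2 + 2·0.16 = 2.320.
True-score variance = ρ_L + ρ_F + 2·0.16, so 0.810 = (0.72 + ρ_F + 0.32) / 2.320.
ρ_F = 0.810·2.320 − 0.72 − 0.32 = 0.839.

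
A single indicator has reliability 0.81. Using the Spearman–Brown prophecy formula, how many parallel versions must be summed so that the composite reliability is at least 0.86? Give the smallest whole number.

k ≥ ρ*(1−ρ₁)/(ρ₁(1−ρ*)) = 0.86·0.19 / (0.81·0.14) = 1.441.
Smallest integer k = 2.

2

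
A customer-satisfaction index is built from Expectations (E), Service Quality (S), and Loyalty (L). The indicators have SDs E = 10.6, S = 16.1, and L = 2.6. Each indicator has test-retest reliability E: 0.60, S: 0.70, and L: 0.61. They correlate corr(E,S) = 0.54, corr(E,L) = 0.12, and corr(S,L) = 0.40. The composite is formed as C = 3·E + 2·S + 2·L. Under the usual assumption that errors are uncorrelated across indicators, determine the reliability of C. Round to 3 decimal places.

Var(C) = 3²·10.6² + 2²·16.1² + 2²·2.6² + 2·[6·10.6·16.1·0.54 + 6·10.6·2.6·0.12 + 4·16.1·2.6·0.40] = 2075.12 + 1279.52 = 3354.64.
With uncorrelated errors the cross-covariances are all true-score covariance, so they carry over unchanged; only the diagonal terms shrink to ρᵢσᵢ².
True-score variance = [3²·10.6²·0.60 + 2²·16.1²·0.70 + 2²·2.6²·0.61] + 1279.52 = 1349.03 + 1279.52 = 2628.54.
Reliability = 2628.54 / 3354.64 = 0.784.

0.784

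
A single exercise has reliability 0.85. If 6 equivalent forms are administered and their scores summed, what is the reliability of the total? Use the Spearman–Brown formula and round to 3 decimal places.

0.971

ρ_k = kρ / (1 + (k−1)ρ) = 6·0.85 / (1 + 5·0.85) = 5.100 / 5.250 = 0.971.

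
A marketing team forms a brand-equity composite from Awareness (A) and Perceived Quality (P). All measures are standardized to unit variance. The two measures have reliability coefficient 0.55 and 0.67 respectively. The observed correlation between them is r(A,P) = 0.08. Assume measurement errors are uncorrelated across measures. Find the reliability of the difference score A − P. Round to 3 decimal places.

0.576

Var(A−P) = 1 + 1 − 2·0.08 = 2 − 0.16 = 1.84.
Under uncorrelated errors the observed covariances equal the true-score covariances, so only the own-variance terms attenuate.
True-score variance = [0.55 + 0.67] − 0.16 = 1.22 − 0.16 = 1.06.
Reliability = 1.06 / 1.84 = 0.576.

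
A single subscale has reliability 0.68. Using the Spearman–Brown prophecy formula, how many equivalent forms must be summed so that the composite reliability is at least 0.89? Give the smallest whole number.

k ≥ ρ*(1−ρ₁)/(ρ₁(1−ρ*)) = 0.89·0.32 / (0.68·0.11) = 3.807.
Smallest integer k = 4.

4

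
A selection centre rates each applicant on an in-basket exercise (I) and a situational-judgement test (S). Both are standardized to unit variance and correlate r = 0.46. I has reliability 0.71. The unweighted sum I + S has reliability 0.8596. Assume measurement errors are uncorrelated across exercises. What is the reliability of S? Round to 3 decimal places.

0.880

Var(I+S) = 2 + 2·0.46 = 2.920.
True-score variance = ρ_I + ρ_S + 2·0.46, so 0.8596 = (0.71 + ρ_S + 0.92) / 2.920.
ρ_S = 0.8596·2.920 − 0.71 − 0.92 = 0.880.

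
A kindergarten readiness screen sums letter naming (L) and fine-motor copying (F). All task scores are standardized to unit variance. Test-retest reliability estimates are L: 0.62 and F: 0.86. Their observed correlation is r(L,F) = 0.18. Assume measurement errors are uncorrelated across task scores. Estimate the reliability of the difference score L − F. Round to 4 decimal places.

Var(L−F) = 1 + 1 − 2·0.18 = 2 − 0.36 = 1.64.
Under uncorrelated errors the observed covariances equal the true-score covariances, so only the own-variance terms attenuate.
True-score variance = [0.62 + 0.86] − 0.36 = 1.48 − 0.36 = 1.12.
Reliability = 1.12 / 1.64 = 0.6829.

0.6829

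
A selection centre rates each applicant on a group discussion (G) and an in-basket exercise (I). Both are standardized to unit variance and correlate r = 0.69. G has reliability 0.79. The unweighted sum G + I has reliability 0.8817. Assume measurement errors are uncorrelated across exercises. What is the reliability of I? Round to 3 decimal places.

Var(G+I) = 2 + 2·0.69 = 3.380.
True-score variance = ρ_G + ρ_I + 2·0.69, so 0.8817 = (0.79 + ρ_I + 1.38) / 3.380.
ρ_I = 0.8817·3.380 − 0.79 − 1.38 = 0.810.

0.810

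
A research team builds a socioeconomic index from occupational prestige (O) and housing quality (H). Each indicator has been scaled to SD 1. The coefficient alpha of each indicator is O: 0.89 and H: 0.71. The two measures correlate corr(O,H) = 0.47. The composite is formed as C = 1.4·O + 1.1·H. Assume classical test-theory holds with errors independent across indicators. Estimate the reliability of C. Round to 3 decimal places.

0.877

Var(C) = 1.4² + 1.1² + 2·[1.54·0.47] = 3.17 + 1.4476 = 4.6176.
Because errors are independent across components, Cov(Tᵢ,Tⱼ) = Cov(Xᵢ,Xⱼ); the off-diagonal part of the true-score variance is the same as above.
True-score variance = [1.4²·0.89 + 1.1²·0.71] + 1.4476 = 2.6035 + 1.4476 = 4.0511.
Reliability = 4.0511 / 4.6176 = 0.877.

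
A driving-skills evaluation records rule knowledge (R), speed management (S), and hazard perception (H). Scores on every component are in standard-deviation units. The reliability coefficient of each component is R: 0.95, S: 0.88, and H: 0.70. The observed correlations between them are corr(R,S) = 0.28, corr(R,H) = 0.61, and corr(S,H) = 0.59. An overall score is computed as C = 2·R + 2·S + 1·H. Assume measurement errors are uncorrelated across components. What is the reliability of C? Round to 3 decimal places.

0.939

Var(C) = 2² + 2² + 1 + 2·[4·0.28 + 2·0.61 + 2·0.59] = 9 + 7.04 = 16.04.
Because errors are independent across components, Cov(Tᵢ,Tⱼ) = Cov(Xᵢ,Xⱼ); the off-diagonal part of the true-score variance is the same as above.
True-score variance = [2²·0.95 + 2²·0.88 + 0.70] + 7.04 = 8.02 + 7.04 = 15.06.
Reliability = 15.06 / 16.04 = 0.939.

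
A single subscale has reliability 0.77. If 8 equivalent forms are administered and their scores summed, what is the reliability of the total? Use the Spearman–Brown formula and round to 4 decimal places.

ρ_k = kρ / (1 + (k−1)ρ) = 8·0.77 / (1 + 7·0.77) = 6.160 / 6.390 = 0.9640.

0.9640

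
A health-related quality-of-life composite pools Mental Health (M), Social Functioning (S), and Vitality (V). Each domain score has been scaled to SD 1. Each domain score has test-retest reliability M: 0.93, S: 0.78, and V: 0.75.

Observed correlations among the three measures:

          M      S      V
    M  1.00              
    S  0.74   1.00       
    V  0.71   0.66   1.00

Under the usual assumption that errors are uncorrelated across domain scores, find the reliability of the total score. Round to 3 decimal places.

0.925

Var(M+S+V) = 3 + 2·[0.74 + 0.71 + 0.66] = 3 + 4.22 = 7.22.
Under uncorrelated errors the observed covariances equal the true-score covariances, so only the own-variance terms attenuate.
True-score variance = [0.93 + 0.78 + 0.75] + 4.22 = 2.46 + 4.22 = 6.68.
Reliability = 6.68 / 7.22 = 0.925.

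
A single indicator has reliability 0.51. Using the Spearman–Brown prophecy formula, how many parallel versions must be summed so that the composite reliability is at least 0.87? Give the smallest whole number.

k ≥ ρ*(1−ρ₁)/(ρ₁(1−ρ*)) = 0.87·0.49 / (0.51·0.13) = 6.430.
Smallest integer k = 7.

7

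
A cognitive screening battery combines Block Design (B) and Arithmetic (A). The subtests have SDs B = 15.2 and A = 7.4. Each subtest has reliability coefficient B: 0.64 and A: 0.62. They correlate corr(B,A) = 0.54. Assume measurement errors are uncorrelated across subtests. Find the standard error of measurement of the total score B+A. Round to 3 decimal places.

Var(total) = 285.8 + 121.478 = 407.278.
True-score variance = 181.817 + 121.478 = 303.295, so reliability = 0.7447.
Error variance = 407.278 − 303.295 = 103.983; SEM = √103.983 = 10.197.

10.197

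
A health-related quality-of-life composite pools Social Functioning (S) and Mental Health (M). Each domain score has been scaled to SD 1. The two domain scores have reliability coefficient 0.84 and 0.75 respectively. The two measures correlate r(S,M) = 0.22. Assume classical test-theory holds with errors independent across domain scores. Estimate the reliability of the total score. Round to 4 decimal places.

Var(S+M) = 2 + 2·[0.22] = 2 + 0.44 = 2.44.
Because errors are independent across components, Cov(Tᵢ,Tⱼ) = Cov(Xᵢ,Xⱼ); the off-diagonal part of the true-score variance is the same as above.
True-score variance = [0.84 + 0.75] + 0.44 = 1.59 + 0.44 = 2.03.
Reliability = 2.03 / 2.44 = 0.8320.

0.8320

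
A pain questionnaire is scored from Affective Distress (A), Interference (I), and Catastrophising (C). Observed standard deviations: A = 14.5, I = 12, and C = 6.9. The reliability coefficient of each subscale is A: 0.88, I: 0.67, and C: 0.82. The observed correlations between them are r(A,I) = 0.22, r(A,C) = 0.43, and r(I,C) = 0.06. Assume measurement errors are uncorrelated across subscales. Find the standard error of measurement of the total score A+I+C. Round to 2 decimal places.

9.02

Var(total) = 401.86 + 172.539 = 574.399.
True-score variance = 320.54 + 172.539 = 493.079, so reliability = 0.8584.
Error variance = 574.399 − 493.079 = 81.3198; SEM = √81.3198 = 9.02.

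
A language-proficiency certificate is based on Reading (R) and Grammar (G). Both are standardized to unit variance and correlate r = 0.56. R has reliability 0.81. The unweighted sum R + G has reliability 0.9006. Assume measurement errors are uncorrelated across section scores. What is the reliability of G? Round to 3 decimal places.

0.880

Var(R+G) = 2 + 2·0.56 = 3.120.
True-score variance = ρ_R + ρ_G + 2·0.56, so 0.9006 = (0.81 + ρ_G + 1.12) / 3.120.
ρ_G = 0.9006·3.120 − 0.81 − 1.12 = 0.880.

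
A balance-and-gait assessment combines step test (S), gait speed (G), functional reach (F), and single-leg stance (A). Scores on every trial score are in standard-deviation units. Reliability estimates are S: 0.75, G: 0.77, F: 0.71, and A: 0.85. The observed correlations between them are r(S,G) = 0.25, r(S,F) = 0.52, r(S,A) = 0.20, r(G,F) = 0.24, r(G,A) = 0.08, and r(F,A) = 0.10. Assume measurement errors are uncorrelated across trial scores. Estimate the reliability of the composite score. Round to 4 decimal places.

Var(S+G+F+A) = 4 + 2·[0.25 + 0.52 + 0.20 + 0.24 + 0.08 + 0.10] = 4 + 2.78 = 6.78.
Under uncorrelated errors the observed covariances equal the true-score covariances, so only the own-variance terms attenuate.
True-score variance = [0.75 + 0.77 + 0.71 + 0.85] + 2.78 = 3.08 + 2.78 = 5.86.
Reliability = 5.86 / 6.78 = 0.8643.

0.8643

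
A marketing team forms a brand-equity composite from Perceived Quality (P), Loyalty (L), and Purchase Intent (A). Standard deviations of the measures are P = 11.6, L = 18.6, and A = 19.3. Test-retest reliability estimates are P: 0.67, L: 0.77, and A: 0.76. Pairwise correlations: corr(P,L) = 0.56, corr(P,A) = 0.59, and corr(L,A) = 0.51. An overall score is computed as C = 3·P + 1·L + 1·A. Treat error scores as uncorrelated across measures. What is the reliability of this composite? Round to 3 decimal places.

0.851

Var(C) = 3²·11.6² + 18.6² + 19.3² + 2·[3·11.6·18.6·0.56 + 3·11.6·19.3·0.59 + 18.6·19.3·0.51] = 1929.49 + 1883.65 = 3813.14.
Because errors are independent across components, Cov(Tᵢ,Tⱼ) = Cov(Xᵢ,Xⱼ); the off-diagonal part of the true-score variance is the same as above.
True-score variance = [3²·11.6²·0.67 + 18.6²·0.77 + 19.3²·0.76] + 1883.65 = 1360.88 + 1883.65 = 3244.53.
Reliability = 3244.53 / 3813.14 = 0.851.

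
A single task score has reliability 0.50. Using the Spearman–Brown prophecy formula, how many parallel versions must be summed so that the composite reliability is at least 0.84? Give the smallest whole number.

6

k ≥ ρ*(1−ρ₁)/(ρ₁(1−ρ*)) = 0.84·0.50 / (0.50·0.16) = 5.250.
Smallest integer k = 6.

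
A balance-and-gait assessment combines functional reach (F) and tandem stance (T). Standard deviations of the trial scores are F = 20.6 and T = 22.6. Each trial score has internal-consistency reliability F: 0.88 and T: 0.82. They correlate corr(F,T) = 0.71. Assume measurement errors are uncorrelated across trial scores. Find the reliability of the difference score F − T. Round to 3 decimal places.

0.479

Var(F−T) = 20.6² + 22.6² − 2·20.6·22.6·0.71 = 935.12 − 661.095 = 274.025.
Under uncorrelated errors the observed covariances equal the true-score covariances, so only the own-variance terms attenuate.
True-score variance = [20.6²·0.88 + 22.6²·0.82] − 661.095 = 792.26 − 661.095 = 131.165.
Reliability = 131.165 / 274.025 = 0.479.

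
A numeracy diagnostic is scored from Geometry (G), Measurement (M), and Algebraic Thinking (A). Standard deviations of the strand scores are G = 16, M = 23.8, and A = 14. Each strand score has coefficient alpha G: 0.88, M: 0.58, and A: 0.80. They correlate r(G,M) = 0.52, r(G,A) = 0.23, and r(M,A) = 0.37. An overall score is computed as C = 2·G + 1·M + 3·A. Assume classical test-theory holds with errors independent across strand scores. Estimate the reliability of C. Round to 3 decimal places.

0.870

Var(C) = 2²·16² + 23.8² + 3²·14² + 2·[2·16·23.8·0.52 + 6·16·14·0.23 + 3·23.8·14·0.37] = 3354.44 + 2150.01 = 5504.45.
Under uncorrelated errors the observed covariances equal the true-score covariances, so only the own-variance terms attenuate.
True-score variance = [2²·16²·0.88 + 23.8²·0.58 + 3²·14²·0.80] + 2150.01 = 2640.86 + 2150.01 = 4790.86.
Reliability = 4790.86 / 5504.45 = 0.870.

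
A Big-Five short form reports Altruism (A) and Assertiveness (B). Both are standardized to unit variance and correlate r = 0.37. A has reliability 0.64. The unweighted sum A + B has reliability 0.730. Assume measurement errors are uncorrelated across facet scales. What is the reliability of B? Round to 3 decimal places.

0.620

Var(A+B) = 2 + 2·0.37 = 2.740.
True-score variance = ρ_A + ρ_B + 2·0.37, so 0.730 = (0.64 + ρ_B + 0.74) / 2.740.
ρ_B = 0.730·2.740 − 0.64 − 0.74 = 0.620.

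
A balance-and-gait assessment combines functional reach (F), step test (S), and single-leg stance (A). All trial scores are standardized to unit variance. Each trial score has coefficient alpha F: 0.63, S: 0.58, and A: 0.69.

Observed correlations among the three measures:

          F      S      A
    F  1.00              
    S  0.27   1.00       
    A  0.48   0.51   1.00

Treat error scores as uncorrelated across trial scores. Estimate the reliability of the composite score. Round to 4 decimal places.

0.8007

Var(F+S+A) = 3 + 2·[0.27 + 0.48 + 0.51] = 3 + 2.52 = 5.52.
Because errors are independent across components, Cov(Tᵢ,Tⱼ) = Cov(Xᵢ,Xⱼ); the off-diagonal part of the true-score variance is the same as above.
True-score variance = [0.63 + 0.58 + 0.69] + 2.52 = 1.9 + 2.52 = 4.42.
Reliability = 4.42 / 5.52 = 0.8007.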